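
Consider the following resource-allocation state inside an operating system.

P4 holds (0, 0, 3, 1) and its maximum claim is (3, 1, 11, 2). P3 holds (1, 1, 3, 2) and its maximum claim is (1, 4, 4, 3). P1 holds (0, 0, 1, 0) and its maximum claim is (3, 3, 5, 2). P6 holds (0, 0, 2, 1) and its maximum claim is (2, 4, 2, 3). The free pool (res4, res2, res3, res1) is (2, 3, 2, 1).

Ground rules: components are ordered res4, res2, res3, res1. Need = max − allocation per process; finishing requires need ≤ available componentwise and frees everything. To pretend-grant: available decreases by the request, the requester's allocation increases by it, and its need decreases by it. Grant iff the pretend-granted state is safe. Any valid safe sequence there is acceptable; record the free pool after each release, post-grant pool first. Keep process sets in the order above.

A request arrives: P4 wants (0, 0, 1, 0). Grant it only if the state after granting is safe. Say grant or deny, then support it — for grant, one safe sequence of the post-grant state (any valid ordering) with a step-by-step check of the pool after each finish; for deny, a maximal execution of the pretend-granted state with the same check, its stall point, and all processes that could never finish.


GRANT: granting preserves safety; a valid post-grant sequence is P3, P1, P6, P4.
Key observation: after the grant the pool drops to (2, 3, 1, 1), which still lets P3 finish first and unwind the rest.
Step-by-step check of the post-grant state:
  pool = (2, 3, 1, 1)
  P3: need (0, 3, 1, 1) fits (2, 3, 1, 1); releases (1, 1, 3, 2), pool now (3, 4, 4, 3)
  P1: need (3, 3, 4, 2) fits (3, 4, 4, 3); releases (0, 0, 1, 0), pool now (3, 4, 5, 3)
  P6: need (2, 4, 0, 2) fits (3, 4, 5, 3); releases (0, 0, 2, 1), pool now (3, 4, 7, 4)
  P4: need (3, 1, 7, 1) fits (3, 4, 7, 4); releases (0, 0, 4, 1), pool now (3, 4, 11, 5)


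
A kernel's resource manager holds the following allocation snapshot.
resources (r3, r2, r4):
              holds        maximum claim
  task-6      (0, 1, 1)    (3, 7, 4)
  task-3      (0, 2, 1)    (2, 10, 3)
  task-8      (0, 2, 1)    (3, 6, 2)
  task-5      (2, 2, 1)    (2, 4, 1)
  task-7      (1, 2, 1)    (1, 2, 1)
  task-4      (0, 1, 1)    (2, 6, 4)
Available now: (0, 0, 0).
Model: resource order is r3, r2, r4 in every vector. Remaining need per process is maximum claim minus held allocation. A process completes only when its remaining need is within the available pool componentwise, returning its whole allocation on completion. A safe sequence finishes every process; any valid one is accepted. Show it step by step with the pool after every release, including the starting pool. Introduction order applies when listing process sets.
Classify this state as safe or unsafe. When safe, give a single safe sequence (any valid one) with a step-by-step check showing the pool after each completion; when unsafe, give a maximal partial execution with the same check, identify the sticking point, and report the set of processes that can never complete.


SAFE — a valid safe sequence is task-7, task-5, task-8, task-6, task-4, task-3.
Key observation: the first exact fit in this order is task-5 — it needs (0, 2, 0) with (1, 2, 1) free, meeting a requested resource to the last unit.
Verifying each step:
  pool = (0, 0, 0)
  task-7: need (0, 0, 0) fits (0, 0, 0); releases (1, 2, 1), pool now (1, 2, 1)
  task-5: need (0, 2, 0) fits (1, 2, 1); releases (2, 2, 1), pool now (3, 4, 2)
  task-8: need (3, 4, 1) fits (3, 4, 2); releases (0, 2, 1), pool now (3, 6, 3)
  task-6: need (3, 6, 3) fits (3, 6, 3); releases (0, 1, 1), pool now (3, 7, 4)
  task-4: need (2, 5, 3) fits (3, 7, 4); releases (0, 1, 1), pool now (3, 8, 5)
  task-3: need (2, 8, 2) fits (3, 8, 5); releases (0, 2, 1), pool now (3, 10, 6)


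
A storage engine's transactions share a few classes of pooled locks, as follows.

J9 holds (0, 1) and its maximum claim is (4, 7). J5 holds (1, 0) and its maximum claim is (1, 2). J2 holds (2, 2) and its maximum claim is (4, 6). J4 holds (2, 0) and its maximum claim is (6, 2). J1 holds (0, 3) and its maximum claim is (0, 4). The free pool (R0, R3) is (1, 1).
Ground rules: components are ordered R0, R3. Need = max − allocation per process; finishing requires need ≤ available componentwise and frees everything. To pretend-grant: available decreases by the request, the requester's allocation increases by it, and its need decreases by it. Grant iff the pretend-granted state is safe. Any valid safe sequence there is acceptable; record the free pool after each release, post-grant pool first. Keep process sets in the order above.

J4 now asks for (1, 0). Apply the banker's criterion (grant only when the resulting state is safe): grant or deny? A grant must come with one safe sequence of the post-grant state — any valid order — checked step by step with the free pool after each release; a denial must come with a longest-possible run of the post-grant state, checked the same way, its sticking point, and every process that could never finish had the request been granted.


DENY — the pretend-granted state is unsafe.
Key observation: R0 is the bottleneck — with J1, J5 done the pool holds (1, 4), short of every remaining need.
Pretend the grant happened; the run J1, J5 goes as far as possible. Walking it through:
  pool = (0, 1)
  run J1 (needs (0, 1), free (0, 1)); after release of (0, 3) the pool is (0, 4)
  run J5 (needs (0, 2), free (0, 4)); after release of (1, 0) the pool is (1, 4)
  J9 still needs (4, 6) but only (1, 4) is free — short on R0 and R3
  J2 still needs (2, 4) but only (1, 4) is free — short on R0
  J4 still needs (3, 2) but only (1, 4) is free — short on R0
Post-grant, the permanently blocked set is J9, J2 and J4.


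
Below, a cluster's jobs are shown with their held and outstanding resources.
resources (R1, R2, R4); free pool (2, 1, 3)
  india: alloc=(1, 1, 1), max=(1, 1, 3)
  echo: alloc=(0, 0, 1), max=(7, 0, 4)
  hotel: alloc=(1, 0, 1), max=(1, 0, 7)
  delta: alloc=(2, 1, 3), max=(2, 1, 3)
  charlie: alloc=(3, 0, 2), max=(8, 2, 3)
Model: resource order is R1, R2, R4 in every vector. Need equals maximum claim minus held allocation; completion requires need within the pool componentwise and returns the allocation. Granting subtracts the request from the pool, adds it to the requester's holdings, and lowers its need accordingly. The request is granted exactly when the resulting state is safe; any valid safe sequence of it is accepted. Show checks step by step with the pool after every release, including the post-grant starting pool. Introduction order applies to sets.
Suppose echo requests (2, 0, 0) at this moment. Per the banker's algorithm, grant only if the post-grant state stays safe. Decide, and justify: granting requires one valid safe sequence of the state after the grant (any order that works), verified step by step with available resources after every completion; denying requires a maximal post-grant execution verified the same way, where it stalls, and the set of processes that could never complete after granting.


DENY. Granting would leave the state unsafe.
Key observation: no order helps: past delta, india, hotel, the free pool tops out at (4, 3, 8), below what each blocked process needs in R1.
Pretend the grant happened; the run delta, india, hotel goes as far as possible. Verifying each step:
  pool = (0, 1, 3)
  delta needs (0, 0, 0) <= (0, 1, 3) -> finishes; pool += (2, 1, 3) = (2, 2, 6)
  india needs (0, 0, 2) <= (2, 2, 6) -> finishes; pool += (1, 1, 1) = (3, 3, 7)
  hotel needs (0, 0, 6) <= (3, 3, 7) -> finishes; pool += (1, 0, 1) = (4, 3, 8)
  blocked: echo wants (5, 0, 3), pool (4, 3, 8) — not enough R1
  blocked: charlie wants (5, 2, 1), pool (4, 3, 8) — not enough R1
Post-grant, the permanently blocked set is echo and charlie.


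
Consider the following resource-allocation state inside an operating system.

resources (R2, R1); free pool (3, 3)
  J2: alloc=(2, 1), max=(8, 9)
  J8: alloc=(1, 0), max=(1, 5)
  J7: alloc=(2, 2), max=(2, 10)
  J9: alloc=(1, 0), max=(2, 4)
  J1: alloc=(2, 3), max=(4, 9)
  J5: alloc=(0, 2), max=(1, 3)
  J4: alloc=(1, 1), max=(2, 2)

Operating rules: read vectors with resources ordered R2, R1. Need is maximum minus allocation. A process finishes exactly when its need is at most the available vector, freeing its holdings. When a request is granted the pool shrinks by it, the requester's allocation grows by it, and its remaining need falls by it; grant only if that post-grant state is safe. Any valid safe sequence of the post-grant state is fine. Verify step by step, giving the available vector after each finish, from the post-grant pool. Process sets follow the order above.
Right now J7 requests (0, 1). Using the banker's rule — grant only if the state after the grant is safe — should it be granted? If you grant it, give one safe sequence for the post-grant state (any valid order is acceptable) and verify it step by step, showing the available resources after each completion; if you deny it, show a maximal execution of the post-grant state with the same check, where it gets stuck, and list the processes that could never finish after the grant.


DENY: after the grant no complete ordering would exist.
Key observation: J5, J4, J8, J9 can finish, but then (6, 5) is all there is, and the blocked group's R1 demands exceed it.
On the post-grant state, J5, J4, J8, J9 is a maximal run — nothing extends it. Verifying each step:
  pool = (3, 2)
  run J5 (needs (1, 1), free (3, 2)); after release of (0, 2) the pool is (3, 4)
  run J4 (needs (1, 1), free (3, 4)); after release of (1, 1) the pool is (4, 5)
  run J8 (needs (0, 5), free (4, 5)); after release of (1, 0) the pool is (5, 5)
  run J9 (needs (1, 4), free (5, 5)); after release of (1, 0) the pool is (6, 5)
  J2 cannot run: need (6, 8) vs free (6, 5) (insufficient R1)
  J7 cannot run: need (0, 7) vs free (6, 5) (insufficient R1)
  J1 cannot run: need (2, 6) vs free (6, 5) (insufficient R1)
Post-grant, the permanently blocked set is J2, J7 and J1.


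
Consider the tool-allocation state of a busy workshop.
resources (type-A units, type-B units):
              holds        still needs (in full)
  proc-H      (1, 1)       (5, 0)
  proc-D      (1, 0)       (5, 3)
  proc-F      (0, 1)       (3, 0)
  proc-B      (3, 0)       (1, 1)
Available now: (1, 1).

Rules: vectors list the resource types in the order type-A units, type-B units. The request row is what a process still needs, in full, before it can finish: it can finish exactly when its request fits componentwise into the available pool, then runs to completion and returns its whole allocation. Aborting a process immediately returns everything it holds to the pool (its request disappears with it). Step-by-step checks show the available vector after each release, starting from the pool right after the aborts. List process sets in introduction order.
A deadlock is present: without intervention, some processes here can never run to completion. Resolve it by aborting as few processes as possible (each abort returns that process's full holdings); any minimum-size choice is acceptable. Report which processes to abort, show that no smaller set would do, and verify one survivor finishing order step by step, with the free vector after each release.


Abort proc-D.
Key observation: proc-H had no path to completion before; after the abort of proc-D ((1, 0) returned), step 3 is where it fits.
Minimality: the empty abort set fails — the state is deadlocked as it stands.
One survivor order: proc-B, proc-F, proc-H. Check, step by step (post-abort pool first):
  pool = (2, 1)
  proc-B: need (1, 1) fits (2, 1); releases (3, 0), pool now (5, 1)
  proc-F: need (3, 0) fits (5, 1); releases (0, 1), pool now (5, 2)
  proc-H: need (5, 0) fits (5, 2); releases (1, 1), pool now (6, 3)


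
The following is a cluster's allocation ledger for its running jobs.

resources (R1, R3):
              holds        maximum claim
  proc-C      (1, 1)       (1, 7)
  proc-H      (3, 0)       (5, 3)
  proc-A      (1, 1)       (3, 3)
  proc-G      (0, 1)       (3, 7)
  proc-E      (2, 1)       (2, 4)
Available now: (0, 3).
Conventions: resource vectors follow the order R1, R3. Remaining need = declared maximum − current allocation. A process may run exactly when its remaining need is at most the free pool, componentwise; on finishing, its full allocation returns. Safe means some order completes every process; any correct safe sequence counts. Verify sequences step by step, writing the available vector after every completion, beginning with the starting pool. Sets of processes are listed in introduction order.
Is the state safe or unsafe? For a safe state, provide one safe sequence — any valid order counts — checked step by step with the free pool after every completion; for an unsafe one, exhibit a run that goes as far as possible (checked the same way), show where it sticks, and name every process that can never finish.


The state is UNSAFE.
Key observation: after proc-E, proc-H, proc-A complete, (6, 5) is the best the pool ever gets, yet each leftover process wants more R3.
Going as far as possible: proc-E, proc-H, proc-A; after that, nothing fits. Step-by-step check:
  pool = (0, 3)
  run proc-E (needs (0, 3), free (0, 3)); after release of (2, 1) the pool is (2, 4)
  run proc-H (needs (2, 3), free (2, 4)); after release of (3, 0) the pool is (5, 4)
  run proc-A (needs (2, 2), free (5, 4)); after release of (1, 1) the pool is (6, 5)
  proc-C still needs (0, 6) but only (6, 5) is free — short on R3
  proc-G still needs (3, 6) but only (6, 5) is free — short on R3
Processes that can never finish: proc-C and proc-G.


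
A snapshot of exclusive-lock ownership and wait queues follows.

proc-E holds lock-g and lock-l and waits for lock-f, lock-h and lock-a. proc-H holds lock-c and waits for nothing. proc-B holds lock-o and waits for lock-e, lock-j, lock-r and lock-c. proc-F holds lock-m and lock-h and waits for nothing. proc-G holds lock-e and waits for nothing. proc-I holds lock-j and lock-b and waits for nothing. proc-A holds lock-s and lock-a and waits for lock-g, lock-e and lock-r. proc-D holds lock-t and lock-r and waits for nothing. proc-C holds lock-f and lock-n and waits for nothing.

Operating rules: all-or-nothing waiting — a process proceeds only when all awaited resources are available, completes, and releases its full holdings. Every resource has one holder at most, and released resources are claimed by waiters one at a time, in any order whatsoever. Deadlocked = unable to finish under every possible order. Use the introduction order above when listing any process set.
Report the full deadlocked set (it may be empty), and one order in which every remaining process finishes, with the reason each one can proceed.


Deadlocked: proc-E and proc-A.
Key observation: proc-E -> proc-A -> proc-E is a circular wait — nothing in it can go first; no other process is dragged down with it.
One completion order for the rest: proc-D, proc-I, proc-G, proc-H, proc-B, proc-C, proc-F.
Walking it through:
  run proc-D (it waits on nothing); releases lock-t and lock-r
  run proc-I (it waits on nothing); releases lock-j and lock-b
  run proc-G (it waits on nothing); releases lock-e
  run proc-H (it waits on nothing); releases lock-c
  proc-B: everything it awaited (lock-e, lock-j, lock-r and lock-c) is free; runs, freeing lock-o
  run proc-C (it waits on nothing); releases lock-f and lock-n
  run proc-F (it waits on nothing); releases lock-m and lock-h


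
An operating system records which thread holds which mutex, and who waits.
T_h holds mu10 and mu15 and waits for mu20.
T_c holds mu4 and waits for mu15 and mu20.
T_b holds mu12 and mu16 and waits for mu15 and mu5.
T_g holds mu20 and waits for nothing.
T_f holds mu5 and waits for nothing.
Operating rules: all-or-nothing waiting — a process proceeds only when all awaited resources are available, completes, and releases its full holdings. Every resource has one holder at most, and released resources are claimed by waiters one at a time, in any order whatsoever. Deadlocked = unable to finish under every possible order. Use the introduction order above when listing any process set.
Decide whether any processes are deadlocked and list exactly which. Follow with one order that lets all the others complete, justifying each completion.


Nothing here is deadlocked.
Key observation: no waiting chain loops back on itself — every chain ends at a process that waits on nothing, so everyone eventually runs.
One completion order for the rest: T_g, T_h, T_c, T_f, T_b.
Step-by-step check:
  T_g waits on nothing -> runs at once and releases mu20
  T_h waits on mu20 — all released -> runs and releases mu10 and mu15
  T_c waits on mu15 and mu20 — all released -> runs and releases mu4
  T_f waits on nothing -> runs at once and releases mu5
  T_b waits on mu15 and mu5 — all released -> runs and releases mu12 and mu16


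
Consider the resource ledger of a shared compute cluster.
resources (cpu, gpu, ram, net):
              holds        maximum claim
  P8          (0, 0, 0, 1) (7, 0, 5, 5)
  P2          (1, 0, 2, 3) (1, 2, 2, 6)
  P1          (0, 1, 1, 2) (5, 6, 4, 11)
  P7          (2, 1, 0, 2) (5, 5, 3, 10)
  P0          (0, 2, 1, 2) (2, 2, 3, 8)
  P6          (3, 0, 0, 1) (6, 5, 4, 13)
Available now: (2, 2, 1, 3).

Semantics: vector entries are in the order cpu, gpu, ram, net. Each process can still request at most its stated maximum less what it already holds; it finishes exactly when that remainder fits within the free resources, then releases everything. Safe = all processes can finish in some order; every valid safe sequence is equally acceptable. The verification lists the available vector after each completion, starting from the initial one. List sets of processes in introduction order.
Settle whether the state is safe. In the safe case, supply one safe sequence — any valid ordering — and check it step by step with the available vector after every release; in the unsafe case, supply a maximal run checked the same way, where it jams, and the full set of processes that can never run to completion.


SAFE, for example via the order P2, P0, P7, P1, P6, P8.
Key observation: at P2 the run first touches a limit — (0, 2, 0, 3) against (2, 2, 1, 3), exact on a resource it actually requests.
Check, step by step:
  pool = (2, 2, 1, 3)
  P2: need (0, 2, 0, 3) fits (2, 2, 1, 3); releases (1, 0, 2, 3), pool now (3, 2, 3, 6)
  P0: need (2, 0, 2, 6) fits (3, 2, 3, 6); releases (0, 2, 1, 2), pool now (3, 4, 4, 8)
  P7: need (3, 4, 3, 8) fits (3, 4, 4, 8); releases (2, 1, 0, 2), pool now (5, 5, 4, 10)
  P1: need (5, 5, 3, 9) fits (5, 5, 4, 10); releases (0, 1, 1, 2), pool now (5, 6, 5, 12)
  P6: need (3, 5, 4, 12) fits (5, 6, 5, 12); releases (3, 0, 0, 1), pool now (8, 6, 5, 13)
  P8: need (7, 0, 5, 4) fits (8, 6, 5, 13); releases (0, 0, 0, 1), pool now (8, 6, 5, 14)


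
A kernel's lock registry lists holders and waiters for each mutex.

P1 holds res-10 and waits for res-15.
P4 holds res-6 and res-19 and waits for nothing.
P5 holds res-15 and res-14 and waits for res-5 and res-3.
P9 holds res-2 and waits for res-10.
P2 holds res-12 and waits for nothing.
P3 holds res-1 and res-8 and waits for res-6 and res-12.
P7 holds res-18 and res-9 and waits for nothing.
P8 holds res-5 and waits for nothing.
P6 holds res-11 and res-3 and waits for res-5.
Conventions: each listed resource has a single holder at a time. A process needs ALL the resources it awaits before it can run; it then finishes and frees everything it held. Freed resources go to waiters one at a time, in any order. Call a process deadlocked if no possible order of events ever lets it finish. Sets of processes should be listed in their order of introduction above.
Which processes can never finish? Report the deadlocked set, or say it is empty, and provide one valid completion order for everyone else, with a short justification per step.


No process is deadlocked.
Key observation: the wait relation is loop-free; peeling off processes with no waits unwinds the whole state.
One completion order for the rest: P8, P2, P7, P6, P5, P4, P3, P1, P9.
Check, step by step:
  P8 waits on nothing -> runs at once and releases res-5
  P2 waits on nothing -> runs at once and releases res-12
  P7 waits on nothing -> runs at once and releases res-18 and res-9
  P6 waits on res-5 — all released -> runs and releases res-11 and res-3
  P5 waits on res-5 and res-3 — all released -> runs and releases res-15 and res-14
  P4 waits on nothing -> runs at once and releases res-6 and res-19
  P3 waits on res-6 and res-12 — all released -> runs and releases res-1 and res-8
  P1 waits on res-15 — all released -> runs and releases res-10
  P9 waits on res-10 — all released -> runs and releases res-2


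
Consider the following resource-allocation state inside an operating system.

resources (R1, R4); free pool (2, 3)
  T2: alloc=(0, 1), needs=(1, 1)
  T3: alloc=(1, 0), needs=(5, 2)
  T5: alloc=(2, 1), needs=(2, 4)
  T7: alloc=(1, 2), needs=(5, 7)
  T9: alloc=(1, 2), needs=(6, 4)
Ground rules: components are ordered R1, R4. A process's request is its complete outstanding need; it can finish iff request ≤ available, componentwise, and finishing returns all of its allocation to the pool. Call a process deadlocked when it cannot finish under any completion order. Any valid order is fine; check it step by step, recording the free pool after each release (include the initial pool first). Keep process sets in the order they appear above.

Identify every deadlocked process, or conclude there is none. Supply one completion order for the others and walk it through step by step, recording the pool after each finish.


The deadlocked set is T3, T7 and T9.
Key observation: the pool after T2, T5 is (4, 5); every surviving request exceeds it in R1, so progress ends there.
The rest can finish in the order T2, T5. Walking it through:
  pool = (2, 3)
  T2: need (1, 1) fits (2, 3); releases (0, 1), pool now (2, 4)
  T5: need (2, 4) fits (2, 4); releases (2, 1), pool now (4, 5)
The blocked processes can never fit:
  T3 still needs (5, 2) but only (4, 5) is free — short on R1
  T7 still needs (5, 7) but only (4, 5) is free — short on R1 and R4
  T9 still needs (6, 4) but only (4, 5) is free — short on R1


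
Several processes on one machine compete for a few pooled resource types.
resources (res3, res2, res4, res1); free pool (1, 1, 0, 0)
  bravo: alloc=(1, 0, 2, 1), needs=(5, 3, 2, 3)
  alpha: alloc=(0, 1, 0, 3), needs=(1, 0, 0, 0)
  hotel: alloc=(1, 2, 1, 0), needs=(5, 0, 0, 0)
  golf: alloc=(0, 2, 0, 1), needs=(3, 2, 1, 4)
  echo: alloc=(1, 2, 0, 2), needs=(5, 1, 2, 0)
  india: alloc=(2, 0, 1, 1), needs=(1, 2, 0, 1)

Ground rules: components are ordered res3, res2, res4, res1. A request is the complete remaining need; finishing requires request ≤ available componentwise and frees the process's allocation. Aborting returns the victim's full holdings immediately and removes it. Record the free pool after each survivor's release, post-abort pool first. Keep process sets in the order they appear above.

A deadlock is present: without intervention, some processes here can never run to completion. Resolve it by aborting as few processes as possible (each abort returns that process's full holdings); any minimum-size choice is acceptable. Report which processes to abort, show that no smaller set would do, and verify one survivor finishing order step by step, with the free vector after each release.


Abort hotel and echo.
Key observation: before aborting hotel and echo, bravo was permanently blocked — no order could ever run it; afterwards it completes at step 4.
No one abort is enough; case by case: bravo alone leaves hotel blocked (short on res3); alpha alone leaves bravo blocked (short on res3 and res4); hotel alone leaves bravo blocked (short on res3); golf alone leaves bravo blocked (short on res3 and res4); echo alone leaves bravo blocked (short on res3 and res4); india alone leaves bravo blocked (short on res3 and res4).
One survivor order: alpha, india, golf, bravo. Step-by-step check (post-abort pool first):
  pool = (3, 5, 1, 2)
  alpha needs (1, 0, 0, 0) <= (3, 5, 1, 2) -> finishes; pool += (0, 1, 0, 3) = (3, 6, 1, 5)
  india needs (1, 2, 0, 1) <= (3, 6, 1, 5) -> finishes; pool += (2, 0, 1, 1) = (5, 6, 2, 6)
  golf needs (3, 2, 1, 4) <= (5, 6, 2, 6) -> finishes; pool += (0, 2, 0, 1) = (5, 8, 2, 7)
  bravo needs (5, 3, 2, 3) <= (5, 8, 2, 7) -> finishes; pool += (1, 0, 2, 1) = (6, 8, 4, 8)


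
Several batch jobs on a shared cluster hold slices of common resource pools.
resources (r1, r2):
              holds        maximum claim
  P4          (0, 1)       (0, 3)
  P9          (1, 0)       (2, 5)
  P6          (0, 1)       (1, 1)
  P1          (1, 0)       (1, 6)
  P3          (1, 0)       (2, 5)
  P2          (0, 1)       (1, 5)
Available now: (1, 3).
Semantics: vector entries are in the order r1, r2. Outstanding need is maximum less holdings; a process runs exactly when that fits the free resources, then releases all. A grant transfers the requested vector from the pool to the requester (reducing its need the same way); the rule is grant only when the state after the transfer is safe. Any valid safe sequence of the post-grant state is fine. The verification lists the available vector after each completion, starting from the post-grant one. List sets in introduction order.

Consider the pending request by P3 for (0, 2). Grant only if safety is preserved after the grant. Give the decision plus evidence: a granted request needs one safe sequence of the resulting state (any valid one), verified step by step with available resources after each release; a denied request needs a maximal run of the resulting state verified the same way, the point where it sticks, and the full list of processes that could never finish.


GRANT: granting preserves safety; a valid post-grant sequence is P6, P4, P3, P2, P1, P9.
Key observation: even at the reduced pool (1, 1), P6 fits immediately, so safety survives the grant.
Verifying the post-grant state step by step:
  pool = (1, 1)
  P6: need (1, 0) fits (1, 1); releases (0, 1), pool now (1, 2)
  P4: need (0, 2) fits (1, 2); releases (0, 1), pool now (1, 3)
  P3: need (1, 3) fits (1, 3); releases (1, 2), pool now (2, 5)
  P2: need (1, 4) fits (2, 5); releases (0, 1), pool now (2, 6)
  P1: need (0, 6) fits (2, 6); releases (1, 0), pool now (3, 6)
  P9: need (1, 5) fits (3, 6); releases (1, 0), pool now (4, 6)


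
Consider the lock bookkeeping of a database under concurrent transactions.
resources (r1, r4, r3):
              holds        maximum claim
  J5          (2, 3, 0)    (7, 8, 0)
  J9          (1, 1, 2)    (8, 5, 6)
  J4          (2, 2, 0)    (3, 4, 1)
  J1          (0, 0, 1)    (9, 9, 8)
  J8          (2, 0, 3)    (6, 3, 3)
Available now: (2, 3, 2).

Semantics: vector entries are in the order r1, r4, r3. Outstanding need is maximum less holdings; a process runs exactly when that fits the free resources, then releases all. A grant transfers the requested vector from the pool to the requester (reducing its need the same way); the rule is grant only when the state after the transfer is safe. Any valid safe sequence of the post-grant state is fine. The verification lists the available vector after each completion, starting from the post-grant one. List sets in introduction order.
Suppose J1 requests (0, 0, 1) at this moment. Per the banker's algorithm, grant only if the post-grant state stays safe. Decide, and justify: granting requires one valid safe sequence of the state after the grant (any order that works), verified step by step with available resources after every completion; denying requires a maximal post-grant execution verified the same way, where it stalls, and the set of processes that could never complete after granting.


GRANT. The post-grant state is safe; one safe sequence: J4, J8, J5, J9, J1.
Key observation: with (2, 3, 1) left after the transfer, J4 can run at once — the state stays safe.
Verifying the post-grant state step by step:
  pool = (2, 3, 1)
  run J4 (needs (1, 2, 1), free (2, 3, 1)); after release of (2, 2, 0) the pool is (4, 5, 1)
  run J8 (needs (4, 3, 0), free (4, 5, 1)); after release of (2, 0, 3) the pool is (6, 5, 4)
  run J5 (needs (5, 5, 0), free (6, 5, 4)); after release of (2, 3, 0) the pool is (8, 8, 4)
  run J9 (needs (7, 4, 4), free (8, 8, 4)); after release of (1, 1, 2) the pool is (9, 9, 6)
  run J1 (needs (9, 9, 6), free (9, 9, 6)); after release of (0, 0, 2) the pool is (9, 9, 8)


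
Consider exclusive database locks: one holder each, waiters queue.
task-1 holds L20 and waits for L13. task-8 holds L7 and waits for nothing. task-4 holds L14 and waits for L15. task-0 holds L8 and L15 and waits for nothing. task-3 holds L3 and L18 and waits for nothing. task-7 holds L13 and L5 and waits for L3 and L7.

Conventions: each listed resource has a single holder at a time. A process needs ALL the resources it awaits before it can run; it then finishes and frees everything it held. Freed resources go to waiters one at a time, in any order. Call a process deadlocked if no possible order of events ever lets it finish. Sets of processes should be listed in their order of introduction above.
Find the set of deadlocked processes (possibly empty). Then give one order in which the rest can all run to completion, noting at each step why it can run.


Nothing here is deadlocked.
Key observation: the waits form no ring: some process can always run, and its releases unblock the others one by one.
One completion order for the rest: task-8, task-3, task-0, task-4, task-7, task-1.
Step-by-step check:
  task-8: no waits; runs immediately, freeing L7
  task-3: no waits; runs immediately, freeing L3 and L18
  task-0: no waits; runs immediately, freeing L8 and L15
  task-4 waits on L15 — all released -> runs and releases L14
  task-7 waits on L3 and L7 — all released -> runs and releases L13 and L5
  task-1 waits on L13 — all released -> runs and releases L20


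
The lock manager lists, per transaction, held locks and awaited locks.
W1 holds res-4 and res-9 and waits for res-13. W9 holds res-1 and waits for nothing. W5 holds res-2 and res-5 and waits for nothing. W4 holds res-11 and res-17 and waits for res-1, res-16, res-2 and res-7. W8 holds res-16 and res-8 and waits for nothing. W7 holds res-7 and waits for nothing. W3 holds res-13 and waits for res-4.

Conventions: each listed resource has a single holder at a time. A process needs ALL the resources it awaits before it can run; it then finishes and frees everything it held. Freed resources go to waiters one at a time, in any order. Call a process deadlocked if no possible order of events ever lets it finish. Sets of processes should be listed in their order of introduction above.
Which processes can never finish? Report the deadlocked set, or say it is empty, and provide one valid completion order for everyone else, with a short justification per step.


The deadlocked set is W1 and W3.
Key observation: the cycle W1 -> W3 -> W1 can never break — each member waits on the next; no other process is dragged down with it.
The rest can finish in the order W7, W5, W8, W9, W4.
Step-by-step check:
  W7 waits on nothing -> runs at once and releases res-7
  W5 waits on nothing -> runs at once and releases res-2 and res-5
  W8 waits on nothing -> runs at once and releases res-16 and res-8
  W9 waits on nothing -> runs at once and releases res-1
  run W4 (all its waits — res-1, res-16, res-2 and res-7 — are resolved); releases res-11 and res-17


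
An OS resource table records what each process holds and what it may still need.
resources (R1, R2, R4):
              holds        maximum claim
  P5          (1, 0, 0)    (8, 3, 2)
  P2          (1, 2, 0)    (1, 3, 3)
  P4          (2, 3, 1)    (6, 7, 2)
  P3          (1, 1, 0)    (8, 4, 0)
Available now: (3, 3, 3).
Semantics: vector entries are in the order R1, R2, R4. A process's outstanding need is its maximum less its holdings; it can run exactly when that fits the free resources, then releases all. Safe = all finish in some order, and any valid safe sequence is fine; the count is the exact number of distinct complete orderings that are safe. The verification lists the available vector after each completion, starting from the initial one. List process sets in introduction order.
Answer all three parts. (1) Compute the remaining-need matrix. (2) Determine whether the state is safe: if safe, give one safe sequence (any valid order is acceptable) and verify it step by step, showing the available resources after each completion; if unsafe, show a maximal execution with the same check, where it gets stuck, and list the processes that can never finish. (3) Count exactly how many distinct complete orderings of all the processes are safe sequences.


(1) Outstanding need per process (order R1, R2, R4):
  P5: (7, 3, 2)
  P2: (0, 1, 3)
  P4: (4, 4, 1)
  P3: (7, 3, 0)
(2) The state is UNSAFE.
Key observation: the pool after P2, P4 is (6, 8, 4); every surviving request exceeds it in R1, so progress ends there.
A maximal execution: P2, P4 — then nothing else fits. Verifying each step:
  pool = (3, 3, 3)
  P2: need (0, 1, 3) fits (3, 3, 3); releases (1, 2, 0), pool now (4, 5, 3)
  P4: need (4, 4, 1) fits (4, 5, 3); releases (2, 3, 1), pool now (6, 8, 4)
  P5 still needs (7, 3, 2) but only (6, 8, 4) is free — short on R1
  P3 still needs (7, 3, 0) but only (6, 8, 4) is free — short on R1
Never able to finish: P5 and P3.
(3) Precisely 0 of the possible complete orderings are safe sequences.


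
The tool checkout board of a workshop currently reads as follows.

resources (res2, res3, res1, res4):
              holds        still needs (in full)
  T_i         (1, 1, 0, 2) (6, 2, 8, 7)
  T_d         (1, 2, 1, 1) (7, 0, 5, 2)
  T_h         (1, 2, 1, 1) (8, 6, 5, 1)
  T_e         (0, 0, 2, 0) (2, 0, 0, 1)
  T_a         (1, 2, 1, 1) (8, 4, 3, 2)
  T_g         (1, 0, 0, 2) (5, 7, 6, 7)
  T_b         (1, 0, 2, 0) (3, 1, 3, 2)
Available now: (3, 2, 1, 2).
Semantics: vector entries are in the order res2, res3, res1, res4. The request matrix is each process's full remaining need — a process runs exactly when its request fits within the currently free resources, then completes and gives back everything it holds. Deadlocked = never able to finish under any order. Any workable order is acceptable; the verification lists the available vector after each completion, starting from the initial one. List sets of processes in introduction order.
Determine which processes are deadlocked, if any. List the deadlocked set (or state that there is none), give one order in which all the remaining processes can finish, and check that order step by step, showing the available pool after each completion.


The deadlocked set is T_i, T_d, T_h, T_a and T_g.
Key observation: res2 is the bottleneck — with T_e, T_b done the pool holds (4, 2, 5, 2), short of every remaining need.
One completion order for the rest: T_e, T_b. Step-by-step check:
  pool = (3, 2, 1, 2)
  T_e needs (2, 0, 0, 1) <= (3, 2, 1, 2) -> finishes; pool += (0, 0, 2, 0) = (3, 2, 3, 2)
  T_b needs (3, 1, 3, 2) <= (3, 2, 3, 2) -> finishes; pool += (1, 0, 2, 0) = (4, 2, 5, 2)
The blocked processes can never fit:
  blocked: T_i wants (6, 2, 8, 7), pool (4, 2, 5, 2) — not enough res2, res1 and res4
  blocked: T_d wants (7, 0, 5, 2), pool (4, 2, 5, 2) — not enough res2
  blocked: T_h wants (8, 6, 5, 1), pool (4, 2, 5, 2) — not enough res2 and res3
  blocked: T_a wants (8, 4, 3, 2), pool (4, 2, 5, 2) — not enough res2 and res3
  blocked: T_g wants (5, 7, 6, 7), pool (4, 2, 5, 2) — not enough res2, res3, res1 and res4


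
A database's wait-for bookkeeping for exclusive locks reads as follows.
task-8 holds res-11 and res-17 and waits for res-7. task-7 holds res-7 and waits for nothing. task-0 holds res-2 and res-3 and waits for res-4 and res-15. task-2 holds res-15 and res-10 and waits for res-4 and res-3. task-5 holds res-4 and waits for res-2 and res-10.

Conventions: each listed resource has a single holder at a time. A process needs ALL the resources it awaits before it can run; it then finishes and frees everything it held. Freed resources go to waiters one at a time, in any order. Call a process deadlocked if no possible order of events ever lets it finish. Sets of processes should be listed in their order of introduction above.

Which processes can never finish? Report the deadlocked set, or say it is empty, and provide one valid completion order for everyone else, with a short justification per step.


Deadlocked set: task-0, task-2 and task-5.
Key observation: along task-0 -> task-2 -> task-0, each member waits on what the next one holds — a deadlock; task-5 is caught in further circular waits.
The rest can finish in the order task-7, task-8.
Step-by-step check:
  task-7 waits on nothing -> runs at once and releases res-7
  run task-8 (all its waits — res-7 — are resolved); releases res-11 and res-17


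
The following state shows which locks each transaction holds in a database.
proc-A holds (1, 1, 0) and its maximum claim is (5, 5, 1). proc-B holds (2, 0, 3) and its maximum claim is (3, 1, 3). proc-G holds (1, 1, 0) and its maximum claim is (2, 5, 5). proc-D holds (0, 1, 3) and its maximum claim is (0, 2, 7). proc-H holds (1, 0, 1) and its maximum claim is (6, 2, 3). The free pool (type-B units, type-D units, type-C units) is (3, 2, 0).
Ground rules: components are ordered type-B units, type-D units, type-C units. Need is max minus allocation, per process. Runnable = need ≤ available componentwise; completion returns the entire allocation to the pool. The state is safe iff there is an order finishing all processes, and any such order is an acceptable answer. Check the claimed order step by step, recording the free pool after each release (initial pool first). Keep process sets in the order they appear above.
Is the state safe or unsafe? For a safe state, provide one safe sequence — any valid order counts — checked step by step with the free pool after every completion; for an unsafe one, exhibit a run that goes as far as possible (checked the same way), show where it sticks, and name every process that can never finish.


UNSAFE — no complete ordering exists.
Key observation: the pool after proc-B, proc-H, proc-D is (6, 3, 7); every surviving request exceeds it in type-D units, so progress ends there.
The run proc-B, proc-H, proc-D cannot be extended any further. Verifying each step:
  pool = (3, 2, 0)
  proc-B: need (1, 1, 0) fits (3, 2, 0); releases (2, 0, 3), pool now (5, 2, 3)
  proc-H: need (5, 2, 2) fits (5, 2, 3); releases (1, 0, 1), pool now (6, 2, 4)
  proc-D: need (0, 1, 4) fits (6, 2, 4); releases (0, 1, 3), pool now (6, 3, 7)
  blocked: proc-A wants (4, 4, 1), pool (6, 3, 7) — not enough type-D units
  blocked: proc-G wants (1, 4, 5), pool (6, 3, 7) — not enough type-D units
Never able to finish: proc-A and proc-G.


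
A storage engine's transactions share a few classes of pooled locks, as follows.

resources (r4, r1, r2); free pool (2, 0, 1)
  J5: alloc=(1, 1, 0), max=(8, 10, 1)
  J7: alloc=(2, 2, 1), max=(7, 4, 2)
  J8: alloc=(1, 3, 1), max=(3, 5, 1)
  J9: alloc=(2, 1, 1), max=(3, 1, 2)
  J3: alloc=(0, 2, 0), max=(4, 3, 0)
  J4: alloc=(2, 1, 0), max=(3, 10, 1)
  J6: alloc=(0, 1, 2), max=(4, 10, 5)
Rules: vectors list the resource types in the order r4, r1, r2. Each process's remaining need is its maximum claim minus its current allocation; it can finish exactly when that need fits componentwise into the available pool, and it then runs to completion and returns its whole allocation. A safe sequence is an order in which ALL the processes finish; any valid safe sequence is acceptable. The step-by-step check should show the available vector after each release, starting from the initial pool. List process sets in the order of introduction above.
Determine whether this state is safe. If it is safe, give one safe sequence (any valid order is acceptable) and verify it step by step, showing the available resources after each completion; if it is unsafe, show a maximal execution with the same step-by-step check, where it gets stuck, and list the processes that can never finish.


UNSAFE — no complete ordering exists.
Key observation: no order helps: past J9, J3, J8, J7, the free pool tops out at (7, 8, 4), below what each blocked process needs in r1.
A maximal execution: J9, J3, J8, J7 — then nothing else fits. Step-by-step check:
  pool = (2, 0, 1)
  run J9 (needs (1, 0, 1), free (2, 0, 1)); after release of (2, 1, 1) the pool is (4, 1, 2)
  run J3 (needs (4, 1, 0), free (4, 1, 2)); after release of (0, 2, 0) the pool is (4, 3, 2)
  run J8 (needs (2, 2, 0), free (4, 3, 2)); after release of (1, 3, 1) the pool is (5, 6, 3)
  run J7 (needs (5, 2, 1), free (5, 6, 3)); after release of (2, 2, 1) the pool is (7, 8, 4)
  blocked: J5 wants (7, 9, 1), pool (7, 8, 4) — not enough r1
  blocked: J4 wants (1, 9, 1), pool (7, 8, 4) — not enough r1
  blocked: J6 wants (4, 9, 3), pool (7, 8, 4) — not enough r1
Processes that can never finish: J5, J4 and J6.
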